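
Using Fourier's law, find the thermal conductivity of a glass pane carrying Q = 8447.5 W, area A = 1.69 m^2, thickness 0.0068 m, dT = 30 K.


Fourier's law rearranged: k = Q * t / (A * dT)
  Numerator = 8447.5 * 0.0068 = 57.443
  Denominator = 1.69 * 30 = 50.7
  k = 57.443 / 50.7 = 1.133 W/mK

1.133 W/mK


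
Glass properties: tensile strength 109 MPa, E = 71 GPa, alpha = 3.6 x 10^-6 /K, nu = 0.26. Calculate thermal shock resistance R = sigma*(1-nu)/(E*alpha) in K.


Thermal shock resistance: R = sigma * (1 - nu) / (E * alpha)
  Numerator = 109 * (1 - 0.26) = 80.66
  Denominator = 71 * 1000 * (3.6 x 10^-6) = 0.2556
  R = 80.66 / 0.2556 = 315.6 K

315.6 K


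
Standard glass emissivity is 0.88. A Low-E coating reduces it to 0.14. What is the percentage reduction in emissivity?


Percentage reduction = (1 - coated/uncoated) * 100
  Ratio = 0.14 / 0.88 = 0.1591
  Reduction = (1 - 0.1591) * 100 = 84.1%

84.1%


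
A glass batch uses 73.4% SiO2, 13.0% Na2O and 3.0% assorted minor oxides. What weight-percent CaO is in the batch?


Pieces sum to 100%:
  CaO = 100 - (SiO2 + Na2O + others)
  CaO = 100 - (73.4 + 13.0 + 3.0) = 10.6%

10.6%


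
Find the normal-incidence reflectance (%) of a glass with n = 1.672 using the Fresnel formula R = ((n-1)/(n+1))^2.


Fresnel reflectance at normal incidence:
  R = ((n - 1)/(n + 1))^2
  (n - 1)/(n + 1) = (1.672 - 1)/(1.672 + 1) = 0.251497
  R = 0.251497^2 = 0.0632507
  R(%) = 0.0632507 * 100 = 6.325%

6.325%


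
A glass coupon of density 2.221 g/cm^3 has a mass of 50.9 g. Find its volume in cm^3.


Rearrange rho = m / V:
  V = m / rho
  V = 50.9 / 2.221 = 22.918 cm^3

22.918 cm^3


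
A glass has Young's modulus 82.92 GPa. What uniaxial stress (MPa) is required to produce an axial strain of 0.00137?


Rearrange E = sigma / epsilon:
  sigma = E * epsilon
  E (MPa) = 82.92 * 1000 = 82920
  sigma = 82920 * 0.00137 = 113.6 MPa

113.6 MPa


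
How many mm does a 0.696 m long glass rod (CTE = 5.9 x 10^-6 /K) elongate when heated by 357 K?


Thermal expansion formula: dL = alpha * L0 * dT
  dL = (5.9 x 10^-6) * 0.696 * 357 = 0.00146598 m
Convert to mm: 0.00146598 * 1000 = 1.466 mm

1.466 mm


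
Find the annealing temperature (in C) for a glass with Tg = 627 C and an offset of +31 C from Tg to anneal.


The annealing temperature is Tg plus the offset:
  T_anneal = 627 + 31 = 658 C

658 C


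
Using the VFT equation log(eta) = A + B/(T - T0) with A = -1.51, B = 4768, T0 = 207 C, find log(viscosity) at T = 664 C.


VFT equation: log(eta) = A + B / (T - T0)
  T - T0 = 664 - 207 = 457
  B / (T - T0) = 4768 / 457 = 10.433
  log(eta) = -1.51 + 10.433 = 8.923

8.923


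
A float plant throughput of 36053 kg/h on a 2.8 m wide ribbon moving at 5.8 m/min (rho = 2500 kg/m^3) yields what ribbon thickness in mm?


Ribbon cross-section from mass balance:
  Volume rate = throughput / density = 36053 / 2500 = 14.4212 m^3/h
  thickness = volume rate / (speed * 60 * width), i.e.
  thickness = throughput / (60 * speed * width * density) * 1000
  thickness = 36053 / (60 * 5.8 * 2.8 * 2500) * 1000 = 14.8 mm

14.8 mm


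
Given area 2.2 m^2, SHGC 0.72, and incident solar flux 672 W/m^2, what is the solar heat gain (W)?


Solar heat gain: Q = Area * SHGC * Irradiance
  Q = 2.2 * 0.72 * 672 = 1064.4 W

1064.4 W


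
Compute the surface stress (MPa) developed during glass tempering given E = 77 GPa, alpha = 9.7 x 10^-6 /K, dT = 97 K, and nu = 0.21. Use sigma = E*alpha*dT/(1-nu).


Tempering stress: sigma = E * alpha * dT / (1 - nu)
  E (MPa) = 77 * 1000 = 77000
  Numerator = 77000 * (9.7 x 10^-6) * 97 = 72.4493
  Denominator = 1 - 0.21 = 0.79
  sigma = 72.4493 / 0.79 = 91.7 MPa

91.7 MPa


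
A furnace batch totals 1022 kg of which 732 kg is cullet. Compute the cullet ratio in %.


Cullet ratio = (cullet mass / total batch mass) * 100
  Ratio = 732 / 1022 * 100 = 71.62%

71.62%


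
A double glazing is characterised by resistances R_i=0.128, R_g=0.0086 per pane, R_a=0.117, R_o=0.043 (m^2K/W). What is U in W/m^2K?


Total thermal resistance (series):
  R_total = R_in + R_glass + R_air + R_glass + R_out
  R_total = 0.128 + 0.0086 + 0.117 + 0.0086 + 0.043 = 0.3052 m^2K/W
U-value = 1 / R_total = 1 / 0.3052 = 3.277 W/m^2K

3.277 W/m^2K


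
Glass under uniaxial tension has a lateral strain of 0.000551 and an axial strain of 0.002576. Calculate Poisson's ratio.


Poisson's ratio: nu = lateral strain / axial strain
  nu = 0.000551 / 0.002576 = 0.2139

0.2139


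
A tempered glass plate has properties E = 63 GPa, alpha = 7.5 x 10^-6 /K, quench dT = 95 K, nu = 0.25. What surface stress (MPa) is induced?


Tempering stress: sigma = E * alpha * dT / (1 - nu)
  E (MPa) = 63 * 1000 = 63000
  Numerator = 63000 * (7.5 x 10^-6) * 95 = 44.8875
  Denominator = 1 - 0.25 = 0.75
  sigma = 44.8875 / 0.75 = 59.9 MPa

59.9 MPa


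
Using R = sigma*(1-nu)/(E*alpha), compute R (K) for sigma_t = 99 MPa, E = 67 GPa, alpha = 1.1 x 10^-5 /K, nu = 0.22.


Thermal shock resistance: R = sigma * (1 - nu) / (E * alpha)
  Numerator = 99 * (1 - 0.22) = 77.22
  Denominator = 67 * 1000 * (1.1 x 10^-5) = 0.737
  R = 77.22 / 0.737 = 104.8 K

104.8 K


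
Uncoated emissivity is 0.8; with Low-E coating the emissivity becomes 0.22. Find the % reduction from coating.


Percentage reduction = (1 - coated/uncoated) * 100
  Ratio = 0.22 / 0.8 = 0.275
  Reduction = (1 - 0.275) * 100 = 72.5%

72.5%


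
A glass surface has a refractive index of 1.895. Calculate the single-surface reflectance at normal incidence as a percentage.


Fresnel reflectance at normal incidence:
  R = ((n - 1)/(n + 1))^2
  (n - 1)/(n + 1) = (1.895 - 1)/(1.895 + 1) = 0.309154
  R = 0.309154^2 = 0.0955762
  R(%) = 0.0955762 * 100 = 9.558%

9.558%


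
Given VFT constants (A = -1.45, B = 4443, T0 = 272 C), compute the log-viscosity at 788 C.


VFT equation: log(eta) = A + B / (T - T0)
  T - T0 = 788 - 272 = 516
  B / (T - T0) = 4443 / 516 = 8.61
  log(eta) = -1.45 + 8.61 = 7.16

7.16


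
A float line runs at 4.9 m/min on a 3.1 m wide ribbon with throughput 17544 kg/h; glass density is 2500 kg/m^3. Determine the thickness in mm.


Ribbon cross-section from mass balance:
  Volume rate = throughput / density = 17544 / 2500 = 7.0176 m^3/h
  thickness = volume rate / (speed * 60 * width), i.e.
  thickness = throughput / (60 * speed * width * density) * 1000
  thickness = 17544 / (60 * 4.9 * 3.1 * 2500) * 1000 = 7.7 mm

7.7 mm


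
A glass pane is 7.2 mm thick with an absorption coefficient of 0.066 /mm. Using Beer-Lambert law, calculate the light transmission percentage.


Beer-Lambert law: T = exp(-alpha * thickness)
  exponent = -0.066 * 7.2 = -0.4752
  T = exp(-0.4752) = 0.6218
  Percentage = 0.6218 * 100 = 62.18%

62.18%


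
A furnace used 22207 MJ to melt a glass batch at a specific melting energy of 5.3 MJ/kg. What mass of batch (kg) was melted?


Rearrange E = m * s for m:
  m = E / s
  m = 22207 / 5.3 = 4190.0 kg

4190.0 kg


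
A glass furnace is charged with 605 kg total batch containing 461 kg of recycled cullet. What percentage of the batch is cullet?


Cullet ratio = (cullet mass / total batch mass) * 100
  Ratio = 461 / 605 * 100 = 76.2%

76.2%


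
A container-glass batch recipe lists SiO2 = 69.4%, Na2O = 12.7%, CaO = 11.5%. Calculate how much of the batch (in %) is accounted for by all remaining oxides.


Sum the three major oxides:
  SiO2 + Na2O + CaO = 69.4 + 12.7 + 11.5 = 93.6%
Subtract from 100%:
  Others = 100 - 93.6 = 6.4%

6.4%


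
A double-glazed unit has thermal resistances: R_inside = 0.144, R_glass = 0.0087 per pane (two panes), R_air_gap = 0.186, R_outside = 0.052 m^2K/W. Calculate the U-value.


Total thermal resistance (series):
  R_total = R_in + R_glass + R_air + R_glass + R_out
  R_total = 0.144 + 0.0087 + 0.186 + 0.0087 + 0.052 = 0.3994 m^2K/W
U-value = 1 / R_total = 1 / 0.3994 = 2.504 W/m^2K

2.504 W/m^2K


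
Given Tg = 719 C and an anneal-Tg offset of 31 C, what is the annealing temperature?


The annealing temperature is Tg plus the offset:
  T_anneal = 719 + 31 = 750 C

750 C


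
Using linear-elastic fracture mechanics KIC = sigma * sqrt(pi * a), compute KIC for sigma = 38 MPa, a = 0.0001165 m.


Fracture toughness: KIC = sigma * sqrt(pi * a)
  pi * a = pi * 0.0001165 = 0.000365996
  sqrt(pi * a) = 0.019131
  KIC = 38 * 0.019131 = 0.727 MPa*sqrt(m)

0.727 MPa*sqrt(m)


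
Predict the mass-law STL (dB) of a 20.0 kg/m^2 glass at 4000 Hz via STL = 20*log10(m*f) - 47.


Mass law: STL = 20 * log10(m * f) - 47
  m * f = 20.0 * 4000 = 80000
  log10(80000) = 4.90309
  STL = 20 * 4.90309 - 47 = 98.0618 - 47 = 51.1 dB

51.1 dB


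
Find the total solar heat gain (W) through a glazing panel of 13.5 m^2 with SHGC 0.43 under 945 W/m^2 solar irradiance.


Solar heat gain: Q = Area * SHGC * Irradiance
  Q = 13.5 * 0.43 * 945 = 5485.7 W

5485.7 W


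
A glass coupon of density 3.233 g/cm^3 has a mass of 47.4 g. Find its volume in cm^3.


Rearrange rho = m / V:
  V = m / rho
  V = 47.4 / 3.233 = 14.661 cm^3

14.661 cm^3


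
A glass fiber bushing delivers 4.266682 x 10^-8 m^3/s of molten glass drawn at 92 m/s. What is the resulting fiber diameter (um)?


Cross-sectional area from continuity:
  A = Q / v = 4.266682 x 10^-8 / 92 = 4.637698 x 10^-10 m^2
Diameter from circular cross-section:
  d = sqrt(4A / pi) * 10^6 (m -> um)
  d = sqrt(4 * 4.637698 x 10^-10 / pi) * 10^6 = 24.3 um

24.3 um


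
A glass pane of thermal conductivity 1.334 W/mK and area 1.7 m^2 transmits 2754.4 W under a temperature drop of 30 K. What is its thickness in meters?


Fourier's law: t = k * A * dT / Q
  t = 1.334 * 1.7 * 30 / 2754.4
  t = 68.034 / 2754.4 = 0.0247 m

0.0247 m


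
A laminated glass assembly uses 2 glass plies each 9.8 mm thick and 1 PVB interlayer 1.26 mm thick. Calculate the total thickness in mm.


Total thickness = glass contribution + PVB contribution
  Glass: 2 * 9.8 = 19.6 mm
  PVB: 1 * 1.26 = 1.26 mm
  Total = 19.6 + 1.26 = 20.86 mm

20.86 mm


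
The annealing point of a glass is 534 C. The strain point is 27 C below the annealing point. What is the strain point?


Strain point = annealing point - difference:
  T_strain = 534 - 27 = 507 C

507 C


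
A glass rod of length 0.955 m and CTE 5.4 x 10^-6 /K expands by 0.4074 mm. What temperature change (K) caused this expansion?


Rearrange dL = alpha * L0 * dT for dT:
  dT = dL / (alpha * L0)
  dL (m) = 0.4074 / 1000 = 0.0004074
  dT = 0.0004074 / ((5.4 x 10^-6) * 0.955) = 79.0 K

79.0 K


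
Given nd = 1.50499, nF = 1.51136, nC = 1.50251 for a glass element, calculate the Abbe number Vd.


Abbe number formula: Vd = (nd - 1) / (nF - nC)
  nd - 1 = 1.50499 - 1 = 0.50499
  nF - nC = 1.51136 - 1.50251 = 0.00885
  Vd = 0.50499 / 0.00885 = 57.06

57.06


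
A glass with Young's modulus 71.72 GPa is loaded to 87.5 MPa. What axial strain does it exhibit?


Rearrange E = sigma / epsilon:
  epsilon = sigma / E
  E (MPa) = 71.72 * 1000 = 71720
  epsilon = 87.5 / 71720 = 0.00122

0.00122


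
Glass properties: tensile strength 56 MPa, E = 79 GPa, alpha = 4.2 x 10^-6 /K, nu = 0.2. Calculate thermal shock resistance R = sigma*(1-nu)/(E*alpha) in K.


Thermal shock resistance: R = sigma * (1 - nu) / (E * alpha)
  Numerator = 56 * (1 - 0.2) = 44.8
  Denominator = 79 * 1000 * (4.2 x 10^-6) = 0.3318
  R = 44.8 / 0.3318 = 135.0 K

135.0 K


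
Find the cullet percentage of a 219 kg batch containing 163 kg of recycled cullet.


Cullet ratio = (cullet mass / total batch mass) * 100
  Ratio = 163 / 219 * 100 = 74.43%

74.43%


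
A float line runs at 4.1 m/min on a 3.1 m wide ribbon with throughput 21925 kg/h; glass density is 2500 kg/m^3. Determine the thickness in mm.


Ribbon cross-section from mass balance:
  Volume rate = throughput / density = 21925 / 2500 = 8.77 m^3/h
  thickness = volume rate / (speed * 60 * width), i.e.
  thickness = throughput / (60 * speed * width * density) * 1000
  thickness = 21925 / (60 * 4.1 * 3.1 * 2500) * 1000 = 11.5 mm

11.5 mm


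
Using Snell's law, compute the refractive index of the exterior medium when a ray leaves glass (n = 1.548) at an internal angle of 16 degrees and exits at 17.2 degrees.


Apply Snell's law: n1 * sin(theta1) = n2 * sin(theta2)
  n2 = n1 * sin(theta1) / sin(theta2)
  sin(16) = 0.275637
  sin(17.2) = 0.295708
  n2 = 1.548 * 0.275637 / 0.295708 = 1.4429

1.4429


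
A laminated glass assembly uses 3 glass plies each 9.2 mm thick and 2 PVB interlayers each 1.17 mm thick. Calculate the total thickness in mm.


Total thickness = glass contribution + PVB contribution
  Glass: 3 * 9.2 = 27.6 mm
  PVB: 2 * 1.17 = 2.34 mm
  Total = 27.6 + 2.34 = 29.94 mm

29.94 mm


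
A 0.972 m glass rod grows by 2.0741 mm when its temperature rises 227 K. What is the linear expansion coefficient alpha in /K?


Rearrange dL = alpha * L0 * dT for alpha:
  alpha = dL / (L0 * dT)
  alpha = (2.0741 / 1000) / (0.972 * 227) = 0.0000094 /K = 9.4 x 10^-6 /K

9.4 x 10^-6 /K


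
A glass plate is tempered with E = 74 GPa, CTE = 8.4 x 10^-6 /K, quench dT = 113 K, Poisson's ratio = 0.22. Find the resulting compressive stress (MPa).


Tempering stress: sigma = E * alpha * dT / (1 - nu)
  E (MPa) = 74 * 1000 = 74000
  Numerator = 74000 * (8.4 x 10^-6) * 113 = 70.2408
  Denominator = 1 - 0.22 = 0.78
  sigma = 70.2408 / 0.78 = 90.1 MPa

90.1 MPa


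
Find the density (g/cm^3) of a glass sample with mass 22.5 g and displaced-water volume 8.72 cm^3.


Use the definition of density:
  rho = mass / volume
  rho = 22.5 / 8.72 = 2.58 g/cm^3

2.58 g/cm^3


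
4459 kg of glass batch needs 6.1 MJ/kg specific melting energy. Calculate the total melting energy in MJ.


Total energy = mass * specific energy
  E = 4459 * 6.1 = 27199.9 MJ

27199.9 MJ


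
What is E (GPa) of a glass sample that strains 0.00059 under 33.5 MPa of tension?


Young's modulus: E = stress / strain
  E = 33.5 MPa / 0.00059 = 56779.66 MPa
Convert to GPa: 56779.66 / 1000 = 56.78 GPa

56.78 GPa


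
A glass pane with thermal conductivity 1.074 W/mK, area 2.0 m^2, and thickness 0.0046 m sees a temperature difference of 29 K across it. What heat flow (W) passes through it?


Fourier's law: Q = k * A * dT / t
  Q = 1.074 * 2.0 * 29 / 0.0046
  Q = 62.292 / 0.0046 = 13541.7 W

13541.7 W


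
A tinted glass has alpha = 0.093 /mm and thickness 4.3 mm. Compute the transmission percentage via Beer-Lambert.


Beer-Lambert law: T = exp(-alpha * thickness)
  exponent = -0.093 * 4.3 = -0.3999
  T = exp(-0.3999) = 0.6704
  Percentage = 0.6704 * 100 = 67.04%

67.04%


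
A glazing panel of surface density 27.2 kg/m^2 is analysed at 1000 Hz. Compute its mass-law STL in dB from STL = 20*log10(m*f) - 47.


Mass law: STL = 20 * log10(m * f) - 47
  m * f = 27.2 * 1000 = 27200
  log10(27200) = 4.43457
  STL = 20 * 4.43457 - 47 = 88.6914 - 47 = 41.7 dB

41.7 dB


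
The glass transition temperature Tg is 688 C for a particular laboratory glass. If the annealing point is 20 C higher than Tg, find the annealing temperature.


The annealing temperature is Tg plus the offset:
  T_anneal = 688 + 20 = 708 C

708 C


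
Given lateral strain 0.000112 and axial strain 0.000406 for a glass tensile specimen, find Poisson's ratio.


Poisson's ratio: nu = lateral strain / axial strain
  nu = 0.000112 / 0.000406 = 0.2759

0.2759


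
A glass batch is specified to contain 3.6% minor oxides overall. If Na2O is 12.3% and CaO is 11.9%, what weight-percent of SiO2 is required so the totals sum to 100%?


Known pieces sum to 100%:
  SiO2 = 100 - (others + Na2O + CaO)
  SiO2 = 100 - (3.6 + 12.3 + 11.9) = 72.2%

72.2%


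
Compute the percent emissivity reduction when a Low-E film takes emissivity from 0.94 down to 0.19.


Percentage reduction = (1 - coated/uncoated) * 100
  Ratio = 0.19 / 0.94 = 0.2021
  Reduction = (1 - 0.2021) * 100 = 79.8%

79.8%


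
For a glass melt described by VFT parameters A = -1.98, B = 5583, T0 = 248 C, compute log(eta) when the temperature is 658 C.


VFT equation: log(eta) = A + B / (T - T0)
  T - T0 = 658 - 248 = 410
  B / (T - T0) = 5583 / 410 = 13.617
  log(eta) = -1.98 + 13.617 = 11.637

11.637


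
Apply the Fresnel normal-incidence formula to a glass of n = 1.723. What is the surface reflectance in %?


Fresnel reflectance at normal incidence:
  R = ((n - 1)/(n + 1))^2
  (n - 1)/(n + 1) = (1.723 - 1)/(1.723 + 1) = 0.265516
  R = 0.265516^2 = 0.0704987
  R(%) = 0.0704987 * 100 = 7.05%

7.05%


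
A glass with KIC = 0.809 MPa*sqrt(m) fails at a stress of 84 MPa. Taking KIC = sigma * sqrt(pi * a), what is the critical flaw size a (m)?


Rearrange KIC = sigma * sqrt(pi * a):
  sqrt(pi * a) = KIC / sigma
  sqrt(pi * a) = 0.809 / 84 = 0.009631
  a = (KIC / sigma)^2 / pi
  a = 0.009631^2 / pi = 0.0000295 m

0.0000295 m


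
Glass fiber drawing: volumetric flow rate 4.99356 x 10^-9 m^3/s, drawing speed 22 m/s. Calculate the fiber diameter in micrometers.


Cross-sectional area from continuity:
  A = Q / v = 4.99356 x 10^-9 / 22 = 2.2698 x 10^-10 m^2
Diameter from circular cross-section:
  d = sqrt(4A / pi) * 10^6 (m -> um)
  d = sqrt(4 * 2.2698 x 10^-10 / pi) * 10^6 = 17.0 um

17.0 um


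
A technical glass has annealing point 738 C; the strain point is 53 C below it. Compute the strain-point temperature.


Strain point = annealing point - difference:
  T_strain = 738 - 53 = 685 C

685 C


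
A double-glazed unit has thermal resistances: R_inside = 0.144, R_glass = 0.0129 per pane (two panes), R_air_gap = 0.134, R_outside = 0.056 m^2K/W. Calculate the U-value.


Total thermal resistance (series):
  R_total = R_in + R_glass + R_air + R_glass + R_out
  R_total = 0.144 + 0.0129 + 0.134 + 0.0129 + 0.056 = 0.3598 m^2K/W
U-value = 1 / R_total = 1 / 0.3598 = 2.779 W/m^2K

2.779 W/m^2K


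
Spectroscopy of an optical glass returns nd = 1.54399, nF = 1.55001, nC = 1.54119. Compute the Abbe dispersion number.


Abbe number formula: Vd = (nd - 1) / (nF - nC)
  nd - 1 = 1.54399 - 1 = 0.54399
  nF - nC = 1.55001 - 1.54119 = 0.00882
  Vd = 0.54399 / 0.00882 = 61.68

61.68


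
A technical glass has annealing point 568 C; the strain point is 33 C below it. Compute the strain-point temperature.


Strain point = annealing point - difference:
  T_strain = 568 - 33 = 535 C

535 C


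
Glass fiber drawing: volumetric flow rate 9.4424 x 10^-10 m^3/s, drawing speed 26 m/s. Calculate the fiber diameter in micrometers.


Cross-sectional area from continuity:
  A = Q / v = 9.4424 x 10^-10 / 26 = 3.631692 x 10^-11 m^2
Diameter from circular cross-section:
  d = sqrt(4A / pi) * 10^6 (m -> um)
  d = sqrt(4 * 3.631692 x 10^-11 / pi) * 10^6 = 6.8 um

6.8 um


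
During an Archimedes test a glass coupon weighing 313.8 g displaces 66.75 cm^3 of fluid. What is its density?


Use the definition of density:
  rho = mass / volume
  rho = 313.8 / 66.75 = 4.701 g/cm^3

4.701 g/cm^3


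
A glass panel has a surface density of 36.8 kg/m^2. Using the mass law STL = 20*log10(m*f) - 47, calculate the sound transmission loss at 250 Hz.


Mass law: STL = 20 * log10(m * f) - 47
  m * f = 36.8 * 250 = 9200
  log10(9200) = 3.96379
  STL = 20 * 3.96379 - 47 = 79.2758 - 47 = 32.3 dB

32.3 dB


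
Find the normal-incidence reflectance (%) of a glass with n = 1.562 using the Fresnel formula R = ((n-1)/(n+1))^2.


Fresnel reflectance at normal incidence:
  R = ((n - 1)/(n + 1))^2
  (n - 1)/(n + 1) = (1.562 - 1)/(1.562 + 1) = 0.21936
  R = 0.21936^2 = 0.0481188
  R(%) = 0.0481188 * 100 = 4.812%

4.812%


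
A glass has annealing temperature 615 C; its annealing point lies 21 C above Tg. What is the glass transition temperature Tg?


Rearrange T_anneal = Tg + offset for Tg:
  Tg = T_anneal - offset = 615 - 21 = 594 C

594 C


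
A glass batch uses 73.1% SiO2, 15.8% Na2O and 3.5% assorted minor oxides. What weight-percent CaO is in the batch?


Pieces sum to 100%:
  CaO = 100 - (SiO2 + Na2O + others)
  CaO = 100 - (73.1 + 15.8 + 3.5) = 7.6%

7.6%


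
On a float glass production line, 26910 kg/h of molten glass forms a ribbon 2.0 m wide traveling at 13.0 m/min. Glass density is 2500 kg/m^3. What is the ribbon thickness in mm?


Ribbon cross-section from mass balance:
  Volume rate = throughput / density = 26910 / 2500 = 10.764 m^3/h
  thickness = volume rate / (speed * 60 * width), i.e.
  thickness = throughput / (60 * speed * width * density) * 1000
  thickness = 26910 / (60 * 13.0 * 2.0 * 2500) * 1000 = 6.9 mm

6.9 mm


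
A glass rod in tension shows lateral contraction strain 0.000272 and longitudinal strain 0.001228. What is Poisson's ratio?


Poisson's ratio: nu = lateral strain / axial strain
  nu = 0.000272 / 0.001228 = 0.2215

0.2215


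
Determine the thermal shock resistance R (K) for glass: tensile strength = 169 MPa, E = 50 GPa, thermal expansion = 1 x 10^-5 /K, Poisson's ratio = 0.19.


Thermal shock resistance: R = sigma * (1 - nu) / (E * alpha)
  Numerator = 169 * (1 - 0.19) = 136.89
  Denominator = 50 * 1000 * (1 x 10^-5) = 0.5
  R = 136.89 / 0.5 = 273.8 K

273.8 K


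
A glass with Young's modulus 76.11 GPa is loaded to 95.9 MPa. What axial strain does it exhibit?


Rearrange E = sigma / epsilon:
  epsilon = sigma / E
  E (MPa) = 76.11 * 1000 = 76110
  epsilon = 95.9 / 76110 = 0.00126

0.00126


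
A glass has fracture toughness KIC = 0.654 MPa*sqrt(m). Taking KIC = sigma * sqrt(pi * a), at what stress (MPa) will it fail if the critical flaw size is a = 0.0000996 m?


Rearrange KIC = sigma * sqrt(pi * a):
  sigma = KIC / sqrt(pi * a)
  sqrt(pi * 0.0000996) = 0.017689
  sigma = 0.654 / 0.017689 = 36.97 MPa

36.97 MPa


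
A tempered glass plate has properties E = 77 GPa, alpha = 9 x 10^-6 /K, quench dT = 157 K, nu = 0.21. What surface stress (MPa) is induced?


Tempering stress: sigma = E * alpha * dT / (1 - nu)
  E (MPa) = 77 * 1000 = 77000
  Numerator = 77000 * (9 x 10^-6) * 157 = 108.801
  Denominator = 1 - 0.21 = 0.79
  sigma = 108.801 / 0.79 = 137.7 MPa

137.7 MPa


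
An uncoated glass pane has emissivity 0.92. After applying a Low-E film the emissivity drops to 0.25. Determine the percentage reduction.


Percentage reduction = (1 - coated/uncoated) * 100
  Ratio = 0.25 / 0.92 = 0.2717
  Reduction = (1 - 0.2717) * 100 = 72.8%

72.8%


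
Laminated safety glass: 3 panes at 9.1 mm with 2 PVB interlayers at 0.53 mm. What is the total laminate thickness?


Total thickness = glass contribution + PVB contribution
  Glass: 3 * 9.1 = 27.3 mm
  PVB: 2 * 0.53 = 1.06 mm
  Total = 27.3 + 1.06 = 28.36 mm

28.36 mm


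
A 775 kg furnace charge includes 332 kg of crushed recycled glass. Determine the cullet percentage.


Cullet ratio = (cullet mass / total batch mass) * 100
  Ratio = 332 / 775 * 100 = 42.84%

42.84%


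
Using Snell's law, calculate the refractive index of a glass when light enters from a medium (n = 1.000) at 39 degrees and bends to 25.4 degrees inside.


Apply Snell's law: n1 * sin(theta1) = n2 * sin(theta2)
  n2 = n1 * sin(theta1) / sin(theta2)
  sin(39) = 0.62932
  sin(25.4) = 0.428935
  n2 = 1.000 * 0.62932 / 0.428935 = 1.4672

1.4672


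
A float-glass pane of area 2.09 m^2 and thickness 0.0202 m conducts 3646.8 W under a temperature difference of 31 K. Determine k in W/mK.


Fourier's law rearranged: k = Q * t / (A * dT)
  Numerator = 3646.8 * 0.0202 = 73.66536
  Denominator = 2.09 * 31 = 64.79
  k = 73.66536 / 64.79 = 1.137 W/mK

1.137 W/mK


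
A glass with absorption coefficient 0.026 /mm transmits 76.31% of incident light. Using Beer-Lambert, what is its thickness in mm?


Rearrange T = exp(-alpha * thickness):
  thickness = -ln(T) / alpha
  T = 76.31/100 = 0.7631
  ln(T) = -0.27037
  -ln(T) = 0.27037
  thickness = 0.27037 / 0.026 = 10.4 mm

10.4 mm


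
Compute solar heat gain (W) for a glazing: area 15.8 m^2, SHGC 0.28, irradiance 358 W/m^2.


Solar heat gain: Q = Area * SHGC * Irradiance
  Q = 15.8 * 0.28 * 358 = 1583.8 W

1583.8 W


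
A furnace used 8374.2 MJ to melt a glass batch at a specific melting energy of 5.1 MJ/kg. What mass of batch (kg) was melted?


Rearrange E = m * s for m:
  m = E / s
  m = 8374.2 / 5.1 = 1642.0 kg

1642.0 kg


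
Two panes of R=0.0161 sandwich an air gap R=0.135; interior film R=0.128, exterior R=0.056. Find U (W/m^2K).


Total thermal resistance (series):
  R_total = R_in + R_glass + R_air + R_glass + R_out
  R_total = 0.128 + 0.0161 + 0.135 + 0.0161 + 0.056 = 0.3512 m^2K/W
U-value = 1 / R_total = 1 / 0.3512 = 2.847 W/m^2K

2.847 W/m^2K


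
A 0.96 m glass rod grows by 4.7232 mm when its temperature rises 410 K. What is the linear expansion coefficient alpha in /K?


Rearrange dL = alpha * L0 * dT for alpha:
  alpha = dL / (L0 * dT)
  alpha = (4.7232 / 1000) / (0.96 * 410) = 0.000012 /K = 1.2 x 10^-5 /K

1.2 x 10^-5 /K


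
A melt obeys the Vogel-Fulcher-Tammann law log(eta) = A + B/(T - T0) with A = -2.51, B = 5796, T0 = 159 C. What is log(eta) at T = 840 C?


VFT equation: log(eta) = A + B / (T - T0)
  T - T0 = 840 - 159 = 681
  B / (T - T0) = 5796 / 681 = 8.511
  log(eta) = -2.51 + 8.511 = 6.001

6.001


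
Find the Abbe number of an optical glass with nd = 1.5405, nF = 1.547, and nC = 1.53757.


Abbe number formula: Vd = (nd - 1) / (nF - nC)
  nd - 1 = 1.5405 - 1 = 0.5405
  nF - nC = 1.547 - 1.53757 = 0.00943
  Vd = 0.5405 / 0.00943 = 57.32

57.32


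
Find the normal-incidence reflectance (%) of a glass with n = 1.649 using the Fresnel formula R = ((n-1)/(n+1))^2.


Fresnel reflectance at normal incidence:
  R = ((n - 1)/(n + 1))^2
  (n - 1)/(n + 1) = (1.649 - 1)/(1.649 + 1) = 0.244998
  R = 0.244998^2 = 0.060024
  R(%) = 0.060024 * 100 = 6.002%

6.002%


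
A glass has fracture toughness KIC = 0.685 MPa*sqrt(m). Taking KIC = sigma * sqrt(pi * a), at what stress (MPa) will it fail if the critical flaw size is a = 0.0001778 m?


Rearrange KIC = sigma * sqrt(pi * a):
  sigma = KIC / sqrt(pi * a)
  sqrt(pi * 0.0001778) = 0.023634
  sigma = 0.685 / 0.023634 = 28.98 MPa

28.98 MPa


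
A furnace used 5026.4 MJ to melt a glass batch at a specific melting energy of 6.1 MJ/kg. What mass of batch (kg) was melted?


Rearrange E = m * s for m:
  m = E / s
  m = 5026.4 / 6.1 = 824.0 kg

824.0 kg


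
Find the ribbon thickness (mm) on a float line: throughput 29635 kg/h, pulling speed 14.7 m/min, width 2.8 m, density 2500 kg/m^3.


Ribbon cross-section from mass balance:
  Volume rate = throughput / density = 29635 / 2500 = 11.854 m^3/h
  thickness = volume rate / (speed * 60 * width), i.e.
  thickness = throughput / (60 * speed * width * density) * 1000
  thickness = 29635 / (60 * 14.7 * 2.8 * 2500) * 1000 = 4.8 mm

4.8 mm


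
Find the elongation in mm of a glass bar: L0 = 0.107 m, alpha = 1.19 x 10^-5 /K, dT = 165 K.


Thermal expansion formula: dL = alpha * L0 * dT
  dL = (1.19 x 10^-5) * 0.107 * 165 = 0.00021009 m
Convert to mm: 0.00021009 * 1000 = 0.2101 mm

0.2101 mm


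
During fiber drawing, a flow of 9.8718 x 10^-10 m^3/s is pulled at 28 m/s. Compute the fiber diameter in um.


Cross-sectional area from continuity:
  A = Q / v = 9.8718 x 10^-10 / 28 = 3.525643 x 10^-11 m^2
Diameter from circular cross-section:
  d = sqrt(4A / pi) * 10^6 (m -> um)
  d = sqrt(4 * 3.525643 x 10^-11 / pi) * 10^6 = 6.7 um

6.7 um


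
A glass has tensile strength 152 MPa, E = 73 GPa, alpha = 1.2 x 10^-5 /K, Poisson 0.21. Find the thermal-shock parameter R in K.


Thermal shock resistance: R = sigma * (1 - nu) / (E * alpha)
  Numerator = 152 * (1 - 0.21) = 120.08
  Denominator = 73 * 1000 * (1.2 x 10^-5) = 0.876
  R = 120.08 / 0.876 = 137.1 K

137.1 K


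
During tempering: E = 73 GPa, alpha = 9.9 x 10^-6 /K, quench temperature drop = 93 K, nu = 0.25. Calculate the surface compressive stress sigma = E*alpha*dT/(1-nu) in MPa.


Tempering stress: sigma = E * alpha * dT / (1 - nu)
  E (MPa) = 73 * 1000 = 73000
  Numerator = 73000 * (9.9 x 10^-6) * 93 = 67.2111
  Denominator = 1 - 0.25 = 0.75
  sigma = 67.2111 / 0.75 = 89.6 MPa

89.6 MPa


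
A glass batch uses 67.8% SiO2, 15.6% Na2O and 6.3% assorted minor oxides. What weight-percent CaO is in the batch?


Pieces sum to 100%:
  CaO = 100 - (SiO2 + Na2O + others)
  CaO = 100 - (67.8 + 15.6 + 6.3) = 10.3%

10.3%


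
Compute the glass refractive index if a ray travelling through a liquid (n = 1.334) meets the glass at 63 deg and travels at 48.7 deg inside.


Apply Snell's law: n1 * sin(theta1) = n2 * sin(theta2)
  n2 = n1 * sin(theta1) / sin(theta2)
  sin(63) = 0.891007
  sin(48.7) = 0.751264
  n2 = 1.334 * 0.891007 / 0.751264 = 1.5821

1.5821


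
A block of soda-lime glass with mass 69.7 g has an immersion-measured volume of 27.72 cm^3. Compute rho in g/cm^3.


Use the definition of density:
  rho = mass / volume
  rho = 69.7 / 27.72 = 2.514 g/cm^3

2.514 g/cm^3


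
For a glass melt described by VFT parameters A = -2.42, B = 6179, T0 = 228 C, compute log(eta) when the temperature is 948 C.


VFT equation: log(eta) = A + B / (T - T0)
  T - T0 = 948 - 228 = 720
  B / (T - T0) = 6179 / 720 = 8.582
  log(eta) = -2.42 + 8.582 = 6.162

6.162


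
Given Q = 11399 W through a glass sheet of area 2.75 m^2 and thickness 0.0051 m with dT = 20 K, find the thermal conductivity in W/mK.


Fourier's law rearranged: k = Q * t / (A * dT)
  Numerator = 11399 * 0.0051 = 58.1349
  Denominator = 2.75 * 20 = 55.0
  k = 58.1349 / 55.0 = 1.057 W/mK

1.057 W/mK


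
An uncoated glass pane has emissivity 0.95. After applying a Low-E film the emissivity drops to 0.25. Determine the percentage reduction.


Percentage reduction = (1 - coated/uncoated) * 100
  Ratio = 0.25 / 0.95 = 0.2632
  Reduction = (1 - 0.2632) * 100 = 73.7%

73.7%


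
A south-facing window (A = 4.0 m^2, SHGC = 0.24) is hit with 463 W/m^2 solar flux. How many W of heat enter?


Solar heat gain: Q = Area * SHGC * Irradiance
  Q = 4.0 * 0.24 * 463 = 444.5 W

444.5 W


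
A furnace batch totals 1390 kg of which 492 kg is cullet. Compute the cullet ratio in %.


Cullet ratio = (cullet mass / total batch mass) * 100
  Ratio = 492 / 1390 * 100 = 35.4%

35.4%


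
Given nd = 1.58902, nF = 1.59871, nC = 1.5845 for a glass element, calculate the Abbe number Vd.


Abbe number formula: Vd = (nd - 1) / (nF - nC)
  nd - 1 = 1.58902 - 1 = 0.58902
  nF - nC = 1.59871 - 1.5845 = 0.01421
  Vd = 0.58902 / 0.01421 = 41.45

41.45


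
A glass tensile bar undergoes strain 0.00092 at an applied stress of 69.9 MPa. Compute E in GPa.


Young's modulus: E = stress / strain
  E = 69.9 MPa / 0.00092 = 75978.26 MPa
Convert to GPa: 75978.26 / 1000 = 75.98 GPa

75.98 GPa


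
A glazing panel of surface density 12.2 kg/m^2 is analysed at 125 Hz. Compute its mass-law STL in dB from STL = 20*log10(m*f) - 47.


Mass law: STL = 20 * log10(m * f) - 47
  m * f = 12.2 * 125 = 1525
  log10(1525) = 3.18327
  STL = 20 * 3.18327 - 47 = 63.6654 - 47 = 16.7 dB

16.7 dB


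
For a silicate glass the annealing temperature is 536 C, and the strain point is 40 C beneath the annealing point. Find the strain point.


Strain point = annealing point - difference:
  T_strain = 536 - 40 = 496 C

496 C


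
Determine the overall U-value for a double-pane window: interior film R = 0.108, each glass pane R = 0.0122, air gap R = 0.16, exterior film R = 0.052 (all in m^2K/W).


Total thermal resistance (series):
  R_total = R_in + R_glass + R_air + R_glass + R_out
  R_total = 0.108 + 0.0122 + 0.16 + 0.0122 + 0.052 = 0.3444 m^2K/W
U-value = 1 / R_total = 1 / 0.3444 = 2.904 W/m^2K

2.904 W/m^2K


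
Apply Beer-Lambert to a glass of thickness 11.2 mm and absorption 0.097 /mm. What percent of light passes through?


Beer-Lambert law: T = exp(-alpha * thickness)
  exponent = -0.097 * 11.2 = -1.0864
  T = exp(-1.0864) = 0.3374
  Percentage = 0.3374 * 100 = 33.74%

33.74%


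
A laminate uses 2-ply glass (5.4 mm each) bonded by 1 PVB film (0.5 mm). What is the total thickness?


Total thickness = glass contribution + PVB contribution
  Glass: 2 * 5.4 = 10.8 mm
  PVB: 1 * 0.5 = 0.5 mm
  Total = 10.8 + 0.5 = 11.3 mm

11.3 mm


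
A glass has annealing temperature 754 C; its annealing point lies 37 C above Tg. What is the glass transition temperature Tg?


Rearrange T_anneal = Tg + offset for Tg:
  Tg = T_anneal - offset = 754 - 37 = 717 C

717 C


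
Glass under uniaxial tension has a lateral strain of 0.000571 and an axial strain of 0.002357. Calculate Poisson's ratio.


Poisson's ratio: nu = lateral strain / axial strain
  nu = 0.000571 / 0.002357 = 0.2423

0.2423


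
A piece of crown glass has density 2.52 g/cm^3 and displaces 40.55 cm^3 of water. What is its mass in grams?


Rearrange rho = m / V:
  m = rho * V
  m = 2.52 * 40.55 = 102.186 g

102.186 g


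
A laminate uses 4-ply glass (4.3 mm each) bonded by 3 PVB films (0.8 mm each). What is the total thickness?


Total thickness = glass contribution + PVB contribution
  Glass: 4 * 4.3 = 17.2 mm
  PVB: 3 * 0.8 = 2.4 mm
  Total = 17.2 + 2.4 = 19.6 mm

19.6 mm


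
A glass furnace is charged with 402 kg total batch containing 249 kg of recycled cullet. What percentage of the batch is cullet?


Cullet ratio = (cullet mass / total batch mass) * 100
  Ratio = 249 / 402 * 100 = 61.94%

61.94%


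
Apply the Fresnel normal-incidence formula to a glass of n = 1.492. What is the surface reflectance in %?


Fresnel reflectance at normal incidence:
  R = ((n - 1)/(n + 1))^2
  (n - 1)/(n + 1) = (1.492 - 1)/(1.492 + 1) = 0.197432
  R = 0.197432^2 = 0.0389794
  R(%) = 0.0389794 * 100 = 3.898%

3.898%


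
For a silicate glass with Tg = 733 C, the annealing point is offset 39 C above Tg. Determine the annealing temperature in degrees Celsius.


The annealing temperature is Tg plus the offset:
  T_anneal = 733 + 39 = 772 C

772 C


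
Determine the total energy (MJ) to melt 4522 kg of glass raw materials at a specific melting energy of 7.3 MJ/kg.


Total energy = mass * specific energy
  E = 4522 * 7.3 = 33010.6 MJ

33010.6 MJ


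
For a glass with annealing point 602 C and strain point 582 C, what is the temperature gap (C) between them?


Gap = T_anneal - T_strain:
  gap = 602 - 582 = 20 C

20 C


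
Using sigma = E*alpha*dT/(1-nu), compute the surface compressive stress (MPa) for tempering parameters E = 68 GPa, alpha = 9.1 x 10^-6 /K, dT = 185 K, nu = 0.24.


Tempering stress: sigma = E * alpha * dT / (1 - nu)
  E (MPa) = 68 * 1000 = 68000
  Numerator = 68000 * (9.1 x 10^-6) * 185 = 114.478
  Denominator = 1 - 0.24 = 0.76
  sigma = 114.478 / 0.76 = 150.6 MPa

150.6 MPa


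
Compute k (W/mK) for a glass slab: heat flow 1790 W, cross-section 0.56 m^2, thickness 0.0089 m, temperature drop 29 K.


Fourier's law rearranged: k = Q * t / (A * dT)
  Numerator = 1790 * 0.0089 = 15.931
  Denominator = 0.56 * 29 = 16.24
  k = 15.931 / 16.24 = 0.981 W/mK

0.981 W/mK


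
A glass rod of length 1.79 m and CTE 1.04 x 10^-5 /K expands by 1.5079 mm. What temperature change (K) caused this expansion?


Rearrange dL = alpha * L0 * dT for dT:
  dT = dL / (alpha * L0)
  dL (m) = 1.5079 / 1000 = 0.0015079
  dT = 0.0015079 / ((1.04 x 10^-5) * 1.79) = 81.0 K

81.0 K


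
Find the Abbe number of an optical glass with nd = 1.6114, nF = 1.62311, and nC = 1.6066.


Abbe number formula: Vd = (nd - 1) / (nF - nC)
  nd - 1 = 1.6114 - 1 = 0.6114
  nF - nC = 1.62311 - 1.6066 = 0.01651
  Vd = 0.6114 / 0.01651 = 37.03

37.03


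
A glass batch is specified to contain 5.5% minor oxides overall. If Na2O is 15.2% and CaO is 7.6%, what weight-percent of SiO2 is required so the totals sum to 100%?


Known pieces sum to 100%:
  SiO2 = 100 - (others + Na2O + CaO)
  SiO2 = 100 - (5.5 + 15.2 + 7.6) = 71.7%

71.7%


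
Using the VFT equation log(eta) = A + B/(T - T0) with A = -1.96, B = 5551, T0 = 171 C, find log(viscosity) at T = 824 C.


VFT equation: log(eta) = A + B / (T - T0)
  T - T0 = 824 - 171 = 653
  B / (T - T0) = 5551 / 653 = 8.501
  log(eta) = -1.96 + 8.501 = 6.541

6.541


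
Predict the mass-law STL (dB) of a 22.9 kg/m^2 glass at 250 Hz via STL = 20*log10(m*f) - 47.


Mass law: STL = 20 * log10(m * f) - 47
  m * f = 22.9 * 250 = 5725
  log10(5725) = 3.75778
  STL = 20 * 3.75778 - 47 = 75.1556 - 47 = 28.2 dB

28.2 dB


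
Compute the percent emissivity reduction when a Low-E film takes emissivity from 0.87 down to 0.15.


Percentage reduction = (1 - coated/uncoated) * 100
  Ratio = 0.15 / 0.87 = 0.1724
  Reduction = (1 - 0.1724) * 100 = 82.8%

82.8%


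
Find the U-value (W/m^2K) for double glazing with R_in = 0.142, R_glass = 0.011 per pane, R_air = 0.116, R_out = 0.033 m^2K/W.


Total thermal resistance (series):
  R_total = R_in + R_glass + R_air + R_glass + R_out
  R_total = 0.142 + 0.011 + 0.116 + 0.011 + 0.033 = 0.313 m^2K/W
U-value = 1 / R_total = 1 / 0.313 = 3.195 W/m^2K

3.195 W/m^2K


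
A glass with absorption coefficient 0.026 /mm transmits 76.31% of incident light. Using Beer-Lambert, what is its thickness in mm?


Rearrange T = exp(-alpha * thickness):
  thickness = -ln(T) / alpha
  T = 76.31/100 = 0.7631
  ln(T) = -0.27037
  -ln(T) = 0.27037
  thickness = 0.27037 / 0.026 = 10.4 mm

10.4 mm


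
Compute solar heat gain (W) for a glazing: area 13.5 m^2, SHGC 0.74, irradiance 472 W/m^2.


Solar heat gain: Q = Area * SHGC * Irradiance
  Q = 13.5 * 0.74 * 472 = 4715.3 W

4715.3 W


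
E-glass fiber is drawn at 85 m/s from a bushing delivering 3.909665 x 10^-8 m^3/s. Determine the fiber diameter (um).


Cross-sectional area from continuity:
  A = Q / v = 3.909665 x 10^-8 / 85 = 4.599606 x 10^-10 m^2
Diameter from circular cross-section:
  d = sqrt(4A / pi) * 10^6 (m -> um)
  d = sqrt(4 * 4.599606 x 10^-10 / pi) * 10^6 = 24.2 um

24.2 um


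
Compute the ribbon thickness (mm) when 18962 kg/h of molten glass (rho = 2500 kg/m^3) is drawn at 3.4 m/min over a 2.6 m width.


Ribbon cross-section from mass balance:
  Volume rate = throughput / density = 18962 / 2500 = 7.5848 m^3/h
  thickness = volume rate / (speed * 60 * width), i.e.
  thickness = throughput / (60 * speed * width * density) * 1000
  thickness = 18962 / (60 * 3.4 * 2.6 * 2500) * 1000 = 14.3 mm

14.3 mm


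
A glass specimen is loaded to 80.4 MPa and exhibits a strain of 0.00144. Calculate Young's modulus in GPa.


Young's modulus: E = stress / strain
  E = 80.4 MPa / 0.00144 = 55833.33 MPa
Convert to GPa: 55833.33 / 1000 = 55.83 GPa

55.83 GPa


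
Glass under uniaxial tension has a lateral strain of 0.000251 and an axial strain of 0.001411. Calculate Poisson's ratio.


Poisson's ratio: nu = lateral strain / axial strain
  nu = 0.000251 / 0.001411 = 0.1779

0.1779


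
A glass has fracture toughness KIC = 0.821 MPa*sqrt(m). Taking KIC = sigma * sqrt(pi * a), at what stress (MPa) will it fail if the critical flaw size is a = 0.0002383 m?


Rearrange KIC = sigma * sqrt(pi * a):
  sigma = KIC / sqrt(pi * a)
  sqrt(pi * 0.0002383) = 0.027361
  sigma = 0.821 / 0.027361 = 30.01 MPa

30.01 MPa


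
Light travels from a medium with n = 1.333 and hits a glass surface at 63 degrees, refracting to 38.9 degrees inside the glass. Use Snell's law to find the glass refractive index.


Apply Snell's law: n1 * sin(theta1) = n2 * sin(theta2)
  n2 = n1 * sin(theta1) / sin(theta2)
  sin(63) = 0.891007
  sin(38.9) = 0.627963
  n2 = 1.333 * 0.891007 / 0.627963 = 1.8914

1.8914


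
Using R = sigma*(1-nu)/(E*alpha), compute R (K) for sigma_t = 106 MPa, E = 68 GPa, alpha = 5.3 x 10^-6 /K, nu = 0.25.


Thermal shock resistance: R = sigma * (1 - nu) / (E * alpha)
  Numerator = 106 * (1 - 0.25) = 79.5
  Denominator = 68 * 1000 * (5.3 x 10^-6) = 0.3604
  R = 79.5 / 0.3604 = 220.6 K

220.6 K


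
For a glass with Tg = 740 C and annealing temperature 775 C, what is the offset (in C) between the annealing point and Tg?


Offset = T_anneal - Tg:
  offset = 775 - 740 = 35 C

35 C
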